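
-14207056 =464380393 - 478587449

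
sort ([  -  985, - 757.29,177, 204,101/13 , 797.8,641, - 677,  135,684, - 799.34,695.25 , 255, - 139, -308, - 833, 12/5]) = [-985,-833,  -  799.34, - 757.29, - 677, - 308, - 139, 12/5,101/13,  135,177,  204,255,  641,684, 695.25,797.8 ] 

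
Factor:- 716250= - 2^1*3^1 * 5^4 * 191^1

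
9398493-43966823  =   - 34568330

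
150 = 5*30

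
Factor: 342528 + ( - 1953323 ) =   -  1610795   =  - 5^1*37^1*8707^1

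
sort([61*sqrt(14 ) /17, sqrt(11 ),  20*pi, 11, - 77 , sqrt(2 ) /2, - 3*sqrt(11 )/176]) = [ - 77, - 3*sqrt( 11) /176,  sqrt(2)/2,sqrt ( 11 ), 11,61*sqrt( 14)/17,20*pi]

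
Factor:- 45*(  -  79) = 3^2*5^1*79^1= 3555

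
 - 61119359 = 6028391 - 67147750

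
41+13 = 54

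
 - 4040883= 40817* (-99 ) 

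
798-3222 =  - 2424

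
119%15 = 14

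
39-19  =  20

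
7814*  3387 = 26466018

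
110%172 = 110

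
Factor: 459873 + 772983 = 2^3*3^2*17123^1 = 1232856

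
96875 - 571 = 96304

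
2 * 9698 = 19396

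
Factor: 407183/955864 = 2^( - 3 )*13^( - 2)*101^( - 1) * 58169^1 = 58169/136552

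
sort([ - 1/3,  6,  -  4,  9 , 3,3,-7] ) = [ - 7,  -  4, - 1/3, 3,  3, 6, 9] 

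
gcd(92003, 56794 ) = 1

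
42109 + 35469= 77578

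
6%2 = 0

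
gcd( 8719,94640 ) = 1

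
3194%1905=1289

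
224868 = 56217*4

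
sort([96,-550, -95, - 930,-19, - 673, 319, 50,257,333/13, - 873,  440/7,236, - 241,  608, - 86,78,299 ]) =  [-930,- 873,-673, - 550,  -  241,-95 ,-86,- 19, 333/13, 50,440/7, 78, 96, 236, 257,299,319,608] 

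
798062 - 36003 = 762059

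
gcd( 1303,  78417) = 1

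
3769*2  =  7538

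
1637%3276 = 1637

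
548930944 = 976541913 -427610969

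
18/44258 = 9/22129  =  0.00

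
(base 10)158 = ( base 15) a8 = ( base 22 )74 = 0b10011110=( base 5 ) 1113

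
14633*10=146330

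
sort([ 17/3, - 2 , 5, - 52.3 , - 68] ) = [ - 68,  -  52.3,  -  2,  5 , 17/3]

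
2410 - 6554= - 4144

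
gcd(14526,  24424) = 2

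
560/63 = 8 + 8/9 = 8.89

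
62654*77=4824358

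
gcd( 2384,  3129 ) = 149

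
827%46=45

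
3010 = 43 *70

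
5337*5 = 26685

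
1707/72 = 569/24 = 23.71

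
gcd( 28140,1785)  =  105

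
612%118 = 22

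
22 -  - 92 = 114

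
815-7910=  - 7095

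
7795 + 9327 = 17122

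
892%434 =24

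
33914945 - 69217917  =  -35302972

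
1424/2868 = 356/717 = 0.50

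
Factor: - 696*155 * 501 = - 54047880 = - 2^3*3^2 * 5^1 * 29^1*31^1*167^1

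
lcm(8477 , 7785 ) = 381465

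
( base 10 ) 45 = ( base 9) 50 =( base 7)63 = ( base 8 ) 55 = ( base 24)1L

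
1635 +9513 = 11148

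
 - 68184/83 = - 822 +42/83 = -821.49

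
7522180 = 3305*2276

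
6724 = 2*3362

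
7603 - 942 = 6661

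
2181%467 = 313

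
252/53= 252/53 = 4.75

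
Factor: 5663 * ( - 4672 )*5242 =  - 2^7*7^1 * 73^1*809^1*2621^1 = - 138690403712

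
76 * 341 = 25916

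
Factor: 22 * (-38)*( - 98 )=2^3*7^2*11^1 * 19^1  =  81928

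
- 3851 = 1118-4969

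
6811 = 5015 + 1796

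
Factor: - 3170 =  - 2^1*5^1*317^1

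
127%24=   7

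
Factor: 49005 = 3^4*5^1*11^2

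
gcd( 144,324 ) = 36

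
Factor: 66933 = 3^3*37^1 * 67^1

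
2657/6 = 442 + 5/6= 442.83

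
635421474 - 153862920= 481558554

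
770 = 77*10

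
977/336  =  2 + 305/336 = 2.91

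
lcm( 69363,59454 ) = 416178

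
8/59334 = 4/29667  =  0.00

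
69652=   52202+17450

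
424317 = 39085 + 385232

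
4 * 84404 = 337616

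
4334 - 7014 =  - 2680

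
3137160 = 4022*780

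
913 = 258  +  655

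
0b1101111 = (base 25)4B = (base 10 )111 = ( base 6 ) 303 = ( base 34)39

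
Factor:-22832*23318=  - 2^5*89^1*131^1*1427^1 = -532396576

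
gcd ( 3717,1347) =3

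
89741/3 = 89741/3=29913.67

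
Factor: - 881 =-881^1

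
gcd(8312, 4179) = 1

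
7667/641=7667/641 = 11.96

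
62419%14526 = 4315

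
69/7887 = 23/2629 = 0.01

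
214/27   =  214/27 = 7.93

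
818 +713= 1531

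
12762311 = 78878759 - 66116448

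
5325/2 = 2662 + 1/2 = 2662.50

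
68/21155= 68/21155 = 0.00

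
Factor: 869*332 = 288508  =  2^2*11^1*79^1*83^1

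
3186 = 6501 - 3315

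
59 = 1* 59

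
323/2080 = 323/2080  =  0.16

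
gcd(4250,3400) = 850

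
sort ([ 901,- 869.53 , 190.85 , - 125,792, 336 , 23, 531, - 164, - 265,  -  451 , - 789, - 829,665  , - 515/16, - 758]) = [-869.53,-829, - 789, - 758, - 451, - 265,  -  164 , - 125, - 515/16 , 23,190.85 , 336 , 531 , 665,792, 901 ]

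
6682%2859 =964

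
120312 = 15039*8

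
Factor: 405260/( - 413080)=-881/898 = -2^(-1 ) * 449^(-1)*881^1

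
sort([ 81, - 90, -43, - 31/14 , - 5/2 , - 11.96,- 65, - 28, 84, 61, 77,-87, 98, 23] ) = [-90, - 87, - 65, - 43, - 28, - 11.96, - 5/2 , - 31/14, 23,61,77,81, 84, 98]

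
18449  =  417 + 18032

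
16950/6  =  2825 = 2825.00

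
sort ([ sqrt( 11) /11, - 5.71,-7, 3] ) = [ - 7 , - 5.71, sqrt(11) /11, 3 ]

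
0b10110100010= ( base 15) 662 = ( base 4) 112202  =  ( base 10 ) 1442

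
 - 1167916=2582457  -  3750373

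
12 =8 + 4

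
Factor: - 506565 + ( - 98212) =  - 604777=- 709^1*853^1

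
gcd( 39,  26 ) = 13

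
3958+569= 4527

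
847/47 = 847/47 =18.02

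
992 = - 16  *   ( - 62)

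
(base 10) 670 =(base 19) 1g5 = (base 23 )163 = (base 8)1236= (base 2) 1010011110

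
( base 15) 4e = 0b1001010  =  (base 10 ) 74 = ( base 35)24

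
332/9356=83/2339= 0.04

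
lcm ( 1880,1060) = 99640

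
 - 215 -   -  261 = 46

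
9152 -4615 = 4537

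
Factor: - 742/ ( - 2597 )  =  2/7 = 2^1*7^(  -  1)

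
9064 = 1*9064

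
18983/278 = 68 + 79/278= 68.28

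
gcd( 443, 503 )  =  1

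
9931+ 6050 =15981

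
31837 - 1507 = 30330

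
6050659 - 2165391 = 3885268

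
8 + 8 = 16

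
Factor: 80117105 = 5^1*1249^1*12829^1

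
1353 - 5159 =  - 3806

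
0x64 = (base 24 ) 44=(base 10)100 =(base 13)79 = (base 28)3G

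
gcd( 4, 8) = 4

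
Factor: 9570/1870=87/17 = 3^1*17^( - 1)*29^1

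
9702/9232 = 1 + 235/4616=1.05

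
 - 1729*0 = 0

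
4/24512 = 1/6128 = 0.00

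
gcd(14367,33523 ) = 4789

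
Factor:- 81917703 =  - 3^3*7^1*367^1*1181^1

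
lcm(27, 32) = 864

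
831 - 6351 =  -  5520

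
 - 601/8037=-1 + 7436/8037 = - 0.07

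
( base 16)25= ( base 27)1A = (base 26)1B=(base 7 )52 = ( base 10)37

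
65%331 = 65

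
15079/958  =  15079/958 = 15.74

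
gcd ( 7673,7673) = 7673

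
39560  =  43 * 920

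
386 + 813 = 1199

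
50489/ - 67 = -754+29/67 = - 753.57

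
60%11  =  5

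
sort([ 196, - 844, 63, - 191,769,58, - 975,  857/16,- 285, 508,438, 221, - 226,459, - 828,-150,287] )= [ -975,- 844, - 828,-285, - 226, - 191, - 150 , 857/16, 58 , 63, 196 , 221, 287,438,459,508,769]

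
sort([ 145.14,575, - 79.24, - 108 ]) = [ - 108, - 79.24,145.14,575 ]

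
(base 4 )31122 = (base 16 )35A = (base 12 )5b6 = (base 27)14L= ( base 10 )858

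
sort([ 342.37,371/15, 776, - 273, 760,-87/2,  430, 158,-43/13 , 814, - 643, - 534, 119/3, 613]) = [ -643, - 534, -273 ,-87/2, - 43/13 , 371/15, 119/3,158 , 342.37,  430,  613, 760, 776, 814] 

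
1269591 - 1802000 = -532409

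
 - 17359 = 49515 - 66874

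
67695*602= 40752390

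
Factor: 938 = 2^1*7^1*67^1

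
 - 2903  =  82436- 85339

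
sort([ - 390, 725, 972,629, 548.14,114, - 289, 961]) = [ - 390, - 289,114, 548.14 , 629, 725, 961, 972] 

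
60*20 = 1200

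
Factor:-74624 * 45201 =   -  2^7 * 3^1*11^1*13^1*19^1*53^1*61^1 = - 3373079424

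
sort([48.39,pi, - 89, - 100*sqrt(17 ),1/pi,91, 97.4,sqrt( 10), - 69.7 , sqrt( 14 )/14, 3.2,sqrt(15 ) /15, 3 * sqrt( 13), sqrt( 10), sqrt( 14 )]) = [ - 100*sqrt( 17), - 89, - 69.7,sqrt( 15) /15, sqrt( 14)/14, 1/pi, pi,sqrt ( 10 ), sqrt( 10) , 3.2, sqrt(14) , 3*sqrt(13) , 48.39 , 91, 97.4]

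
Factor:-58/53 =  - 2^1* 29^1*53^ ( - 1)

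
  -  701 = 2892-3593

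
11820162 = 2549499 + 9270663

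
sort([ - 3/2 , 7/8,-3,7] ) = [ - 3,  -  3/2,7/8,  7] 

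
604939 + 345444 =950383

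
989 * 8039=7950571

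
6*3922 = 23532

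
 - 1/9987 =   -  1/9987 =- 0.00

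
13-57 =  - 44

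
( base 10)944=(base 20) 274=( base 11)789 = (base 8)1660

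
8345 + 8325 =16670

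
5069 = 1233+3836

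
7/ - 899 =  - 7/899 = - 0.01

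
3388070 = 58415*58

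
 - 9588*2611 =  - 25034268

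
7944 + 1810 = 9754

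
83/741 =83/741 = 0.11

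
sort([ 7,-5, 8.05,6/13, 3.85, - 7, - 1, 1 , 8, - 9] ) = [ - 9,  -  7, - 5, - 1, 6/13, 1,3.85,  7, 8,8.05]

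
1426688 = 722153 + 704535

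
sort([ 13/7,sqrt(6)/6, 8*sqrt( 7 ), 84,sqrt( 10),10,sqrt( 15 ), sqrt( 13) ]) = [ sqrt(6)/6,13/7, sqrt(10),sqrt( 13), sqrt( 15), 10,8*sqrt( 7 ), 84 ] 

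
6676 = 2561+4115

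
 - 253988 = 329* ( - 772)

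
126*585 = 73710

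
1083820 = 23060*47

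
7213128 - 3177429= 4035699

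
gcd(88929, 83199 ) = 3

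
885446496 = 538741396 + 346705100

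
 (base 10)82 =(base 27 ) 31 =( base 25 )37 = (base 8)122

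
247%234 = 13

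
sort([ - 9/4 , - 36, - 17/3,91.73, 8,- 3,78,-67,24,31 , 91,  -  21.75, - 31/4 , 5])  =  [ - 67,- 36 ,-21.75,- 31/4 , - 17/3, - 3, - 9/4, 5,8 , 24,31,78,91 , 91.73 ]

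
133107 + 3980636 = 4113743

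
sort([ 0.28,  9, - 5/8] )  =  [- 5/8 , 0.28,9]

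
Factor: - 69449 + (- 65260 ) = - 3^1*83^1 * 541^1 = -134709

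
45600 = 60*760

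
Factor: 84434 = 2^1*7^1*37^1*163^1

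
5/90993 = 5/90993= 0.00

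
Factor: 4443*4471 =3^1 * 17^1*263^1 * 1481^1 = 19864653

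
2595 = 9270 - 6675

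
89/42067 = 89/42067 = 0.00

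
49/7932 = 49/7932 = 0.01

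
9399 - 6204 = 3195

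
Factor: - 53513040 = -2^4*3^1 * 5^1*7^1*53^1*601^1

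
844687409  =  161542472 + 683144937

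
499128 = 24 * 20797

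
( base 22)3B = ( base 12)65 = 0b1001101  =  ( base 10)77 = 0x4d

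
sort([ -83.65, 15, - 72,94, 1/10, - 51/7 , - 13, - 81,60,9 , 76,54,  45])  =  [- 83.65, - 81,-72, - 13, - 51/7 , 1/10, 9,15 , 45, 54, 60, 76, 94 ] 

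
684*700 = 478800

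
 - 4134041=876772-5010813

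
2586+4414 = 7000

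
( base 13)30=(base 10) 39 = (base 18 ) 23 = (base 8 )47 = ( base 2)100111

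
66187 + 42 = 66229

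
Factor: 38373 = 3^1 * 12791^1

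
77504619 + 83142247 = 160646866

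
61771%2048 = 331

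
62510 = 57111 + 5399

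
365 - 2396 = -2031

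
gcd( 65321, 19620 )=1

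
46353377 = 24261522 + 22091855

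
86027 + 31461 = 117488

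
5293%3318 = 1975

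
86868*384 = 33357312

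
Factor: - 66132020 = - 2^2 * 5^1 * 3306601^1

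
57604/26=28802/13  =  2215.54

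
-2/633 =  - 2/633 = -0.00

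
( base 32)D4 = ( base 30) e0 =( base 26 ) g4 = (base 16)1A4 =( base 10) 420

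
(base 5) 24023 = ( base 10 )1763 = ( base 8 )3343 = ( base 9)2368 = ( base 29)22N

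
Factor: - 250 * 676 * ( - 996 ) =168324000 = 2^5*3^1*5^3 *13^2 * 83^1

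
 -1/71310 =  - 1 + 71309/71310 = - 0.00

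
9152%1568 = 1312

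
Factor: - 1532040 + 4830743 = 107^1*30829^1 = 3298703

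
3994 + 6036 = 10030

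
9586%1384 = 1282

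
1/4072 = 1/4072 = 0.00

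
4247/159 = 26+113/159 = 26.71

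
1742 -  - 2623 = 4365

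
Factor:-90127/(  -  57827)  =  7^ ( -1)*11^(  -  1 )*751^( - 1)*90127^1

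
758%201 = 155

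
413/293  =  1 + 120/293 = 1.41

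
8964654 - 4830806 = 4133848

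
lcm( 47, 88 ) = 4136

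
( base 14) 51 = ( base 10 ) 71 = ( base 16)47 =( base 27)2H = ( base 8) 107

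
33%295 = 33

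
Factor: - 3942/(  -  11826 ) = 1/3= 3^(  -  1) 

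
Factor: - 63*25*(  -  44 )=69300=2^2*3^2*5^2 * 7^1 * 11^1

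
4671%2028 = 615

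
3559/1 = 3559=3559.00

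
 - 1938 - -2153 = 215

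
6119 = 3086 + 3033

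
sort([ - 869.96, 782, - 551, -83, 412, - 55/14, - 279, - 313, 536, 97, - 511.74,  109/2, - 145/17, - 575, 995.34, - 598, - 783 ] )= [  -  869.96, - 783,-598, - 575, - 551, - 511.74, - 313,-279,-83, - 145/17, - 55/14, 109/2,97, 412,  536, 782,995.34] 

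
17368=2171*8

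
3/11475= 1/3825 = 0.00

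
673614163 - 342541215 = 331072948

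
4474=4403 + 71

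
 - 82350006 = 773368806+  -  855718812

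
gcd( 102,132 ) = 6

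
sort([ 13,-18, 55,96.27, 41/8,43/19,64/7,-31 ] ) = [-31,-18, 43/19,  41/8,64/7, 13, 55,  96.27] 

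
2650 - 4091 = -1441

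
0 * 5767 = 0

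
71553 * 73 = 5223369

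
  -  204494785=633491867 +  - 837986652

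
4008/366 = 668/61 = 10.95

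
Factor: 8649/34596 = 2^( -2)= 1/4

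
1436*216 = 310176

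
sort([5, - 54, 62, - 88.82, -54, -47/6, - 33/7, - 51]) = [ - 88.82,- 54, - 54, - 51, - 47/6, - 33/7, 5, 62]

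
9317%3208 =2901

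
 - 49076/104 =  - 472+3/26 = - 471.88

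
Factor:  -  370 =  - 2^1*5^1*37^1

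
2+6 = 8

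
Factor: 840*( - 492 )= - 413280= -2^5* 3^2*5^1*7^1*41^1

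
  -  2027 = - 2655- - 628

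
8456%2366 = 1358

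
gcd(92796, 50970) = 6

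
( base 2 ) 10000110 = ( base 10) 134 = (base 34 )3w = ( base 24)5E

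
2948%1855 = 1093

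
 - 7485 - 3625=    - 11110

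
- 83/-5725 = 83/5725 = 0.01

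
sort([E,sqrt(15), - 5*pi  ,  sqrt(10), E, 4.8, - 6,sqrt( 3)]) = [- 5*pi,-6, sqrt(3), E, E,sqrt( 10) , sqrt(15 ), 4.8 ]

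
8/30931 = 8/30931 = 0.00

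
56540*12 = 678480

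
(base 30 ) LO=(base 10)654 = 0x28E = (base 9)806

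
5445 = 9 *605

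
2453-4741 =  - 2288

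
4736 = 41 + 4695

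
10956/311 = 10956/311= 35.23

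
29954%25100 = 4854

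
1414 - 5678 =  - 4264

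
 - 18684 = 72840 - 91524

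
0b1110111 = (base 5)434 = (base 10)119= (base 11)A9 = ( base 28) 47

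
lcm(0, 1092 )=0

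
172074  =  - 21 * ( - 8194) 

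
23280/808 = 2910/101 = 28.81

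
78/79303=78/79303 =0.00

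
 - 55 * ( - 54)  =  2970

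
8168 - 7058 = 1110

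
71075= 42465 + 28610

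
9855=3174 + 6681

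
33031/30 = 1101 + 1/30 = 1101.03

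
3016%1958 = 1058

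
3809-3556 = 253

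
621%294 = 33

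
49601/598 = 49601/598 =82.94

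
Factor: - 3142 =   -  2^1*1571^1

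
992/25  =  39  +  17/25 = 39.68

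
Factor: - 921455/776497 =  - 5^1*184291^1*776497^( - 1)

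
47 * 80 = 3760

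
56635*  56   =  3171560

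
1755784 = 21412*82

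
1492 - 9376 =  -7884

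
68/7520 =17/1880 = 0.01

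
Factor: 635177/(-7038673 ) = -47^ (  -  1)*409^1*1553^1*149759^( - 1 ) 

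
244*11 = 2684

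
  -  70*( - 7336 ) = 513520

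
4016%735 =341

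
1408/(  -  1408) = - 1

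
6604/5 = 1320 + 4/5  =  1320.80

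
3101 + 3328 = 6429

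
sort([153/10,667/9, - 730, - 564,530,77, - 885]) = [ - 885, - 730, - 564,153/10,667/9, 77,530 ]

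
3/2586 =1/862 = 0.00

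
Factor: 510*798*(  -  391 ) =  - 2^2 * 3^2 * 5^1*7^1*17^2*19^1*23^1 = -159129180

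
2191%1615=576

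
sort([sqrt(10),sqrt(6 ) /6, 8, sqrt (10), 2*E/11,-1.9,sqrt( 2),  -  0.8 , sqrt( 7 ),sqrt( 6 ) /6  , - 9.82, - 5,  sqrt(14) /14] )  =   [  -  9.82,- 5, - 1.9,  -  0.8,  sqrt ( 14 ) /14,  sqrt(6)/6,sqrt(6 )/6, 2*E/11,sqrt( 2 ),sqrt(7),sqrt(10),sqrt( 10 ), 8] 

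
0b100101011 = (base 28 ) AJ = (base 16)12B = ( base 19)fe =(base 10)299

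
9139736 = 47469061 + - 38329325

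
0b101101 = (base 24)1l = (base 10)45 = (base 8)55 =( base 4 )231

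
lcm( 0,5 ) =0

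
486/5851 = 486/5851=0.08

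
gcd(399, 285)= 57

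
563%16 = 3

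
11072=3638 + 7434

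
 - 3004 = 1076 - 4080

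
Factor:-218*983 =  - 2^1* 109^1* 983^1 = - 214294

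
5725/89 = 64+29/89 = 64.33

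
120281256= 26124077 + 94157179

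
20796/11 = 1890+6/11 = 1890.55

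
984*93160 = 91669440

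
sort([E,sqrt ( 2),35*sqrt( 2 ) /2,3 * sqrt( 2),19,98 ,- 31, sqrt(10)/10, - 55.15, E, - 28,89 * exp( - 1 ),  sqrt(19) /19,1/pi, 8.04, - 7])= [  -  55.15, - 31, - 28 , - 7, sqrt( 19 ) /19, sqrt( 10 ) /10,1/pi,sqrt( 2), E,  E, 3*sqrt( 2), 8.04, 19 , 35*sqrt( 2)/2, 89*exp( - 1), 98 ]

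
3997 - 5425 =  -1428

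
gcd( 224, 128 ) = 32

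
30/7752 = 5/1292 = 0.00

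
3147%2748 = 399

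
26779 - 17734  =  9045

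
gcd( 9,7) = 1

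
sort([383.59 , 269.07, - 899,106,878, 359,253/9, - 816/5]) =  [-899 ,-816/5,253/9,106, 269.07,359,383.59 , 878]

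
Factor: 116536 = 2^3 * 7^1*2081^1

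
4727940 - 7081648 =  - 2353708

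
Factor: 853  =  853^1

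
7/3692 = 7/3692 = 0.00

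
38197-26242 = 11955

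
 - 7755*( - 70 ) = 542850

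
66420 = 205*324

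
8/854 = 4/427  =  0.01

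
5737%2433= 871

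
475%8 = 3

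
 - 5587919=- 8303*673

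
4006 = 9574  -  5568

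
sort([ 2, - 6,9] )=[ - 6,2,9] 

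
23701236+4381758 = 28082994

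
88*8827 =776776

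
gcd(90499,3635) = 1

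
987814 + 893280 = 1881094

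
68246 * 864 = 58964544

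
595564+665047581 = 665643145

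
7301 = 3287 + 4014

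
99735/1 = 99735 = 99735.00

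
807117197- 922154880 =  - 115037683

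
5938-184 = 5754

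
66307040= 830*79888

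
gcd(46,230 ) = 46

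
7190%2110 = 860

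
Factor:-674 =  - 2^1*337^1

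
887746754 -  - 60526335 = 948273089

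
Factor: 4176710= 2^1  *  5^1*417671^1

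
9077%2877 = 446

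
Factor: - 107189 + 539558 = 432369 = 3^2 * 7^1* 6863^1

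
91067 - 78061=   13006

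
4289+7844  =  12133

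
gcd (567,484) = 1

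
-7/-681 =7/681=0.01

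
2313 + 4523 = 6836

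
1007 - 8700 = - 7693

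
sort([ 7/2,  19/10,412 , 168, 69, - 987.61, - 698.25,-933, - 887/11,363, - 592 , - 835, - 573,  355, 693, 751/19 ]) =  [-987.61 , - 933, - 835, - 698.25, - 592, - 573,- 887/11,19/10, 7/2,751/19,69,168,355,363,  412,693 ] 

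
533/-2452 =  - 533/2452 = - 0.22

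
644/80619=92/11517= 0.01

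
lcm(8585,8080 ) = 137360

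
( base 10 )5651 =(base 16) 1613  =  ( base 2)1011000010011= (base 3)21202022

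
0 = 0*10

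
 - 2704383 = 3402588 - 6106971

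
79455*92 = 7309860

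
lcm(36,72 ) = 72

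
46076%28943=17133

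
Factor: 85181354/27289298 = 42590677/13644649 = 41^1*73^( - 1)*409^( - 1) * 457^(  -  1)*1038797^1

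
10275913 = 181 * 56773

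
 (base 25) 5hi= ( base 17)C5F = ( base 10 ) 3568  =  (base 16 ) DF0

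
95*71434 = 6786230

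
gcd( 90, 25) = 5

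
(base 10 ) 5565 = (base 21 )cd0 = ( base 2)1010110111101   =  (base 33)53l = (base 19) F7H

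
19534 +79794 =99328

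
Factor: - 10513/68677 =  - 7^ ( - 1)*9811^( - 1 )*10513^1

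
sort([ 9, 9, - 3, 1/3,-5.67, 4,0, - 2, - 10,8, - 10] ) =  [-10 , - 10, - 5.67, - 3, - 2, 0,1/3 , 4 , 8, 9, 9 ] 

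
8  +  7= 15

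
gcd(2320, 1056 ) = 16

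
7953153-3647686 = 4305467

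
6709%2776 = 1157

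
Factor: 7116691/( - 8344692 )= - 2^(-2)*3^( - 2)*29^ (  -  1 )*37^1 * 7993^( - 1)*192343^1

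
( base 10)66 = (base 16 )42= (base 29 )28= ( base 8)102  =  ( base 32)22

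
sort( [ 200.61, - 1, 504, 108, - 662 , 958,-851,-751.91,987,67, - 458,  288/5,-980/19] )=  [-851,-751.91,-662,-458,  -  980/19, - 1,  288/5,67,108, 200.61,504, 958,987] 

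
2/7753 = 2/7753 = 0.00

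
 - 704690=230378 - 935068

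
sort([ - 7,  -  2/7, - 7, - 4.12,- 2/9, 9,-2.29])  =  [ - 7, - 7 , - 4.12, - 2.29, - 2/7, - 2/9,9 ] 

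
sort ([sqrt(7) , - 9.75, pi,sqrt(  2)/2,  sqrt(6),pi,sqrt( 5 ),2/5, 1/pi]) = [ - 9.75,1/pi,2/5,sqrt( 2)/2,sqrt(5),sqrt( 6), sqrt( 7),pi,pi] 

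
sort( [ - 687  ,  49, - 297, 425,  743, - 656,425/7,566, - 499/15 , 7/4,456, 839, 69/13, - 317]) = [ - 687,-656, - 317,-297,-499/15,7/4, 69/13 , 49,425/7,425, 456,566,743,839 ]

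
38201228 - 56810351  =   - 18609123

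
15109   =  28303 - 13194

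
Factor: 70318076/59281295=2^2*5^( - 1 )*17^( - 1 ) *53^( - 1 )*13159^(-1 ) * 17579519^1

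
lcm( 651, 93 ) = 651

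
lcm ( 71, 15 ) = 1065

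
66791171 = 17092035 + 49699136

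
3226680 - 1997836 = 1228844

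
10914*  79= 862206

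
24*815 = 19560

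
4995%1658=21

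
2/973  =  2/973= 0.00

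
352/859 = 352/859 = 0.41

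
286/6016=143/3008 = 0.05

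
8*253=2024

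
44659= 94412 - 49753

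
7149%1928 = 1365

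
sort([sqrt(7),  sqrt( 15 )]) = [sqrt ( 7 ), sqrt(15) ]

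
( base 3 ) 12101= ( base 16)91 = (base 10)145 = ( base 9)171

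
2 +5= 7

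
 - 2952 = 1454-4406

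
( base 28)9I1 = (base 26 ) B4L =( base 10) 7561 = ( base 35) 661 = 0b1110110001001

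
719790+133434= 853224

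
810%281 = 248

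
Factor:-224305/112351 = -565/283 = -5^1*113^1*283^( - 1)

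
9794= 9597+197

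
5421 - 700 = 4721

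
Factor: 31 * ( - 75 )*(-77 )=3^1*5^2*7^1*11^1*31^1 = 179025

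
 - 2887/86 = -34+37/86=- 33.57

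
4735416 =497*9528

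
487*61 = 29707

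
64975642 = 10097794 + 54877848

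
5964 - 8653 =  -2689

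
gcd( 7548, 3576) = 12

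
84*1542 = 129528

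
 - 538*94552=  - 50868976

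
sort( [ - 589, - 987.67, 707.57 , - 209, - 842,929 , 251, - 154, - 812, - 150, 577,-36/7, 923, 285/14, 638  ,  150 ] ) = [ - 987.67, - 842, - 812, - 589 ,-209 , - 154, - 150, - 36/7, 285/14 , 150, 251,  577, 638, 707.57, 923 , 929]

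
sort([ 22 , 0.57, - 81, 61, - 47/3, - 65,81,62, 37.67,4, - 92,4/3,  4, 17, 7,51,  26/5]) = [-92, - 81, - 65,-47/3,0.57 , 4/3,4,4 , 26/5,7,17, 22,37.67,51, 61,62,81]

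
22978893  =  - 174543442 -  - 197522335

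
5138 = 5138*1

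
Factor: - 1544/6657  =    -  2^3*3^(-1 )*7^(-1)*193^1*317^ ( - 1) 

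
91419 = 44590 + 46829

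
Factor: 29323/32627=71^1* 79^( - 1) = 71/79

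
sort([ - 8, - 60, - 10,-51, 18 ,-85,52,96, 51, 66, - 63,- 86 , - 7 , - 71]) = [  -  86, - 85, -71 , - 63, - 60,-51 , - 10,- 8, - 7, 18,51, 52,66 , 96]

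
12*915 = 10980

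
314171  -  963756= -649585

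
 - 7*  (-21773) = 152411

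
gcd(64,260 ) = 4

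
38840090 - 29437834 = 9402256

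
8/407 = 8/407 = 0.02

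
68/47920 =17/11980 = 0.00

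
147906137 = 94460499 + 53445638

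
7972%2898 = 2176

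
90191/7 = 12884 + 3/7=12884.43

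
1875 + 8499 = 10374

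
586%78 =40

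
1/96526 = 1/96526 = 0.00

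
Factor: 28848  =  2^4*3^1*601^1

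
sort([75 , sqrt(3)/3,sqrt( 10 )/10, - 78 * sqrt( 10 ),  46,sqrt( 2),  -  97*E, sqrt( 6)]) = [ - 97*E, - 78* sqrt(10) , sqrt( 10 )/10 , sqrt( 3 )/3, sqrt( 2),sqrt( 6),  46 , 75]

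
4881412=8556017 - 3674605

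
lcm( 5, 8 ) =40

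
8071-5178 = 2893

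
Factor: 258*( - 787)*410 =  - 83248860 = - 2^2*3^1*5^1*41^1*43^1 * 787^1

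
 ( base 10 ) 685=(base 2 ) 1010101101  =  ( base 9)841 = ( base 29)NI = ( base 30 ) MP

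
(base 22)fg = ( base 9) 424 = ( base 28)ca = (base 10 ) 346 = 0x15a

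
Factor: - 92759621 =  - 23^2 * 175349^1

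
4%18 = 4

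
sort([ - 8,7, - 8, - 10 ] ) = [-10, - 8, - 8,7]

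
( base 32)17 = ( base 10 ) 39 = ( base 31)18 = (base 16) 27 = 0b100111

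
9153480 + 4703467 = 13856947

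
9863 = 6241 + 3622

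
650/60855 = 130/12171 = 0.01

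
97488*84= 8188992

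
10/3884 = 5/1942  =  0.00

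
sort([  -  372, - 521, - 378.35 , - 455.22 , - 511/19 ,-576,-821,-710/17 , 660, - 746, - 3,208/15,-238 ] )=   [ - 821, - 746, - 576, - 521, - 455.22 , - 378.35,-372,  -  238, - 710/17, - 511/19, - 3, 208/15 , 660]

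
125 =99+26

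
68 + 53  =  121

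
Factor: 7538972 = 2^2*7^1*19^1*37^1 * 383^1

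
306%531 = 306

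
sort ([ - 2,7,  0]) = [ -2, 0,7]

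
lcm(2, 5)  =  10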